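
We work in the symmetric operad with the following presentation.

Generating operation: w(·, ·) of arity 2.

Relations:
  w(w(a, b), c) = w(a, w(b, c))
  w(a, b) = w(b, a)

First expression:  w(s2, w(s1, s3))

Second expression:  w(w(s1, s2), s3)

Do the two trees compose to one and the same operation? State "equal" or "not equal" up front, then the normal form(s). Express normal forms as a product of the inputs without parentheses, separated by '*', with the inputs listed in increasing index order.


equal; the common form is s1 * s2 * s3

The first composite normalizes to s1 * s2 * s3
The second composite normalizes to s1 * s2 * s3
Identical normal forms: equal.


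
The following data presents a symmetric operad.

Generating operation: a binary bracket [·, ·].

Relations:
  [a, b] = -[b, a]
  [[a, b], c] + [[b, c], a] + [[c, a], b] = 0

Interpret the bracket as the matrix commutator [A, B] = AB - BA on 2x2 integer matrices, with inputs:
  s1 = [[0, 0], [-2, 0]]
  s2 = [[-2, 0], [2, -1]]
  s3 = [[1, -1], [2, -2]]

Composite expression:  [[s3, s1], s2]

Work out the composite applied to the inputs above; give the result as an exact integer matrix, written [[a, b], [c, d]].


[s3, s1] = [[2, 0], [6, -2]]
[[s3, s1], s2] = [[0, 0], [-14, 0]]

[[0, 0], [-14, 0]]


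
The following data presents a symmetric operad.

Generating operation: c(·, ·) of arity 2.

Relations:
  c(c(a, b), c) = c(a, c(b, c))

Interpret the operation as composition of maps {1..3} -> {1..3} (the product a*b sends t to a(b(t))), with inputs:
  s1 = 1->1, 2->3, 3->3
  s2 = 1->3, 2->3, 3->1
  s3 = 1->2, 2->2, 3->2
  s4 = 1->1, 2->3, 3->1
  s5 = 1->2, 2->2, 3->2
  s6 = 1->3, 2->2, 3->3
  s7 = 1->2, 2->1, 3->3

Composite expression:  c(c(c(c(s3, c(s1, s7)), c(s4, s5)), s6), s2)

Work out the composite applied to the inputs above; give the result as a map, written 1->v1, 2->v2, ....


1->2, 2->2, 3->2

c(s1, s7) = 1->3, 2->1, 3->3
c(s3, c(s1, s7)) = 1->2, 2->2, 3->2
c(s4, s5) = 1->3, 2->3, 3->3
c(c(s3, c(s1, s7)), c(s4, s5)) = 1->2, 2->2, 3->2
c(c(c(s3, c(s1, s7)), c(s4, s5)), s6) = 1->2, 2->2, 3->2
c(c(c(c(s3, c(s1, s7)), c(s4, s5)), s6), s2) = 1->2, 2->2, 3->2


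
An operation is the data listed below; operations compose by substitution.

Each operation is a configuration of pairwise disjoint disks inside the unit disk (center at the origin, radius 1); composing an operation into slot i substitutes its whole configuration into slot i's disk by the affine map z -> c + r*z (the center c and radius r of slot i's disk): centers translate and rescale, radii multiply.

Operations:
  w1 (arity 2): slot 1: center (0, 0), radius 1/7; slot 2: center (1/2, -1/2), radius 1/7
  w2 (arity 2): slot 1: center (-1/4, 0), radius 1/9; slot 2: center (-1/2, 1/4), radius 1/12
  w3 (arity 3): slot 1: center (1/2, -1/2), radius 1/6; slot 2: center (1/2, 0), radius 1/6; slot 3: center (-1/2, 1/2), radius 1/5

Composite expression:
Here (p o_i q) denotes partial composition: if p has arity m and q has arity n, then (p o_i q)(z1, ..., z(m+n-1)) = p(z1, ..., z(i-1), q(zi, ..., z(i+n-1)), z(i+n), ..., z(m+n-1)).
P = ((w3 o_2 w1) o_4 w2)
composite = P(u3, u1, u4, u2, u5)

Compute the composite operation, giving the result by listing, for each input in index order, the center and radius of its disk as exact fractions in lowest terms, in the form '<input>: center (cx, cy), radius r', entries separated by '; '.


Below w3, radii multiply path by path; the u-disk centers shift.
tracing u3 down its 1-map path: center (1/2, -1/2), radius 1/6
tracing u1 down its 2-map path: center (1/2, 0), radius 1/42
tracing u4 down its 2-map path: center (7/12, -1/12), radius 1/42
tracing u2 down its 2-map path: center (-11/20, 1/2), radius 1/45
tracing u5 down its 2-map path: center (-3/5, 11/20), radius 1/60

u1: center (1/2, 0), radius 1/42; u2: center (-11/20, 1/2), radius 1/45; u3: center (1/2, -1/2), radius 1/6; u4: center (7/12, -1/12), radius 1/42; u5: center (-3/5, 11/20), radius 1/60


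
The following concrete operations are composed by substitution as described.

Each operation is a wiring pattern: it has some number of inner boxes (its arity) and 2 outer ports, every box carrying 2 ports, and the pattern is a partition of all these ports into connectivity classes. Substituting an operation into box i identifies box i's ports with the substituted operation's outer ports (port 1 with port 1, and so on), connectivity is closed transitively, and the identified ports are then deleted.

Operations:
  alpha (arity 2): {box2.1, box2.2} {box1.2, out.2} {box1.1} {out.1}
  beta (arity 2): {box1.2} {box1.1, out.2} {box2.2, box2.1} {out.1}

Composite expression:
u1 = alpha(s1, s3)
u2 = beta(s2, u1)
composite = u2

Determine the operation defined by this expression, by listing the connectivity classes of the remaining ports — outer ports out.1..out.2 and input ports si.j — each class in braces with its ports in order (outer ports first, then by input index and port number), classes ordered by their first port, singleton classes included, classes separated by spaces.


Treat the ports identified at beta as solder joints: merge, then drop.
alpha over (s1, s3) gives {out.1} {out.2, s1.2} {s1.1} {s3.1, s3.2}, out.j being that stage's outer ports
beta over (s2, s1, s3) gives {out.1} {out.2, s2.1} {s1.1} {s1.2} {s2.2} {s3.1, s3.2}, out.j being that stage's outer ports

{out.1} {out.2, s2.1} {s1.1} {s1.2} {s2.2} {s3.1, s3.2}


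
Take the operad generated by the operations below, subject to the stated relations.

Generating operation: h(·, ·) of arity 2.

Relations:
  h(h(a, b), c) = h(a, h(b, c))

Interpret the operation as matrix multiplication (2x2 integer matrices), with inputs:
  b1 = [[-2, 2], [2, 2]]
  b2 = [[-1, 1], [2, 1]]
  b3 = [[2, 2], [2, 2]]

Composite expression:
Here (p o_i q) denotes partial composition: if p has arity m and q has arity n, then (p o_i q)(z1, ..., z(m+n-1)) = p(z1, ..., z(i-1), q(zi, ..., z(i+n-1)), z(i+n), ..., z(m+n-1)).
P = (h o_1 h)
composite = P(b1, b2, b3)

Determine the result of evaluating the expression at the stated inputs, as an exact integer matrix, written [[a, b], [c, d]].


[[12, 12], [12, 12]]

h(b1, b2) = [[6, 0], [2, 4]]
h(h(b1, b2), b3) = [[12, 12], [12, 12]]


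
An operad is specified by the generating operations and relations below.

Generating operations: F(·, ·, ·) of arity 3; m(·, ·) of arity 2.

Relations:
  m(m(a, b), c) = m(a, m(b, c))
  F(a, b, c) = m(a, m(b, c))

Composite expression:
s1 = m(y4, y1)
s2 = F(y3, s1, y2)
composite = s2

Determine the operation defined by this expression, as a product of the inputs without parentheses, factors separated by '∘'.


Key point: F is associative — brackets drop, the y-order remains.
m(y4, y1) flattens to y4 ∘ y1
F(y3, m(y4, y1), y2) flattens to y3 ∘ y4 ∘ y1 ∘ y2

y3 ∘ y4 ∘ y1 ∘ y2


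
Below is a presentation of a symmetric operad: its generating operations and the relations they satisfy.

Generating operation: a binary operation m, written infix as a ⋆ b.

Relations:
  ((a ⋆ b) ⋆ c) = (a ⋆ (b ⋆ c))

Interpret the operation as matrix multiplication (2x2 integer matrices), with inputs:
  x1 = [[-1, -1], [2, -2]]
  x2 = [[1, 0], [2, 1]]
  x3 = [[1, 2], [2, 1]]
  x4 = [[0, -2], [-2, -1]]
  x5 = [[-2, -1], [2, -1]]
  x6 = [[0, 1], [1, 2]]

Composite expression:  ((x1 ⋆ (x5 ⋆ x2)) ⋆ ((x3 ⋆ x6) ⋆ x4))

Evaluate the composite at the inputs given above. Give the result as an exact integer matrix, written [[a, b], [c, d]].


[[-56, -48], [80, 72]]

(x5 ⋆ x2) = [[-4, -1], [0, -1]]
(x1 ⋆ (x5 ⋆ x2)) = [[4, 2], [-8, 0]]
(x3 ⋆ x6) = [[2, 5], [1, 4]]
((x3 ⋆ x6) ⋆ x4) = [[-10, -9], [-8, -6]]
((x1 ⋆ (x5 ⋆ x2)) ⋆ ((x3 ⋆ x6) ⋆ x4)) = [[-56, -48], [80, 72]]


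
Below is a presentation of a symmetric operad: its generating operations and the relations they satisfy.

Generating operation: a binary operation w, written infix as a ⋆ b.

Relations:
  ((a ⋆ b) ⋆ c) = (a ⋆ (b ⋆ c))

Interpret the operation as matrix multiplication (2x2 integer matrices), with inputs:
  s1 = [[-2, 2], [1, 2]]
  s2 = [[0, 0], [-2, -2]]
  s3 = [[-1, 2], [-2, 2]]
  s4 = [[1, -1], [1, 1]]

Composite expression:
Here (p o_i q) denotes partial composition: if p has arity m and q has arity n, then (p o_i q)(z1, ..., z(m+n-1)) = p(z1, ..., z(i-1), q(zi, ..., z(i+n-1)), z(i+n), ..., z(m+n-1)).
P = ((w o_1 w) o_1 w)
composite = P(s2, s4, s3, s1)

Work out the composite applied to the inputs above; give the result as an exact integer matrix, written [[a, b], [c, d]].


(s2 ⋆ s4) = [[0, 0], [-4, 0]]
((s2 ⋆ s4) ⋆ s3) = [[0, 0], [4, -8]]
(((s2 ⋆ s4) ⋆ s3) ⋆ s1) = [[0, 0], [-16, -8]]

[[0, 0], [-16, -8]]


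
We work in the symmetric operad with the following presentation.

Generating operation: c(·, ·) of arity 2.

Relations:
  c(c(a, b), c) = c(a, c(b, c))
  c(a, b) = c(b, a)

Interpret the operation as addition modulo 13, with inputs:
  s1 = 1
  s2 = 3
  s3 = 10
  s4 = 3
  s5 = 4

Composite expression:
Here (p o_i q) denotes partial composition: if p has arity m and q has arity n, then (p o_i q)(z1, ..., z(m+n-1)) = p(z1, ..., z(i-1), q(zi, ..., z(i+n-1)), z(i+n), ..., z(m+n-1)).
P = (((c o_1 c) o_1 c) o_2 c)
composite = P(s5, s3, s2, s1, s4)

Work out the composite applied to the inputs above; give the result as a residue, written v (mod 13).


8 (mod 13)

c(s3, s2) = 0
c(s5, c(s3, s2)) = 4
c(c(s5, c(s3, s2)), s1) = 5
c(c(c(s5, c(s3, s2)), s1), s4) = 8


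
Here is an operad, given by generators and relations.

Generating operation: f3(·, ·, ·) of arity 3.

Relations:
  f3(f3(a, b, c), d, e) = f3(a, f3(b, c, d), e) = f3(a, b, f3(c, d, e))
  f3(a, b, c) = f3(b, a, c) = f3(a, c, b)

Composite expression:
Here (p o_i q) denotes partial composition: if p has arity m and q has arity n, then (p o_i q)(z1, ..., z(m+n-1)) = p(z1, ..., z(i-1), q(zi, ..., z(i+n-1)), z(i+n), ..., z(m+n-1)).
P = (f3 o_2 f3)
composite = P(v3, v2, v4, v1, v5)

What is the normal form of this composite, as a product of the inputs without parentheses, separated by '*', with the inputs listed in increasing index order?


v1 * v2 * v3 * v4 * v5

Key point: f3 commutes, so take the v-inputs in any fixed order.
f3(v2, v4, v1) linearizes to v2 * v4 * v1
f3(v3, f3(v2, v4, v1), v5) linearizes to v3 * v2 * v4 * v1 * v5
sorting the factors by input index: v1 * v2 * v3 * v4 * v5


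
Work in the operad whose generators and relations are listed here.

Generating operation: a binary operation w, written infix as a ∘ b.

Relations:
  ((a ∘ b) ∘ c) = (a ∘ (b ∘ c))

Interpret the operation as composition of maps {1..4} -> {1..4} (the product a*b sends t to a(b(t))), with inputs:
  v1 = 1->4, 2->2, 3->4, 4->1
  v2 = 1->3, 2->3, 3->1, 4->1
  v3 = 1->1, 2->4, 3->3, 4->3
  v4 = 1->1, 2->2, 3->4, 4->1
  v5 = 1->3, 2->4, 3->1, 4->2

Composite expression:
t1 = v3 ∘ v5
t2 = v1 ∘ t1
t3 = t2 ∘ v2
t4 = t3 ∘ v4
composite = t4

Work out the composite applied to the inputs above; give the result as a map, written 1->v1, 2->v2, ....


(v3 ∘ v5) = 1->3, 2->3, 3->1, 4->4
(v1 ∘ (v3 ∘ v5)) = 1->4, 2->4, 3->4, 4->1
((v1 ∘ (v3 ∘ v5)) ∘ v2) = 1->4, 2->4, 3->4, 4->4
(((v1 ∘ (v3 ∘ v5)) ∘ v2) ∘ v4) = 1->4, 2->4, 3->4, 4->4

1->4, 2->4, 3->4, 4->4


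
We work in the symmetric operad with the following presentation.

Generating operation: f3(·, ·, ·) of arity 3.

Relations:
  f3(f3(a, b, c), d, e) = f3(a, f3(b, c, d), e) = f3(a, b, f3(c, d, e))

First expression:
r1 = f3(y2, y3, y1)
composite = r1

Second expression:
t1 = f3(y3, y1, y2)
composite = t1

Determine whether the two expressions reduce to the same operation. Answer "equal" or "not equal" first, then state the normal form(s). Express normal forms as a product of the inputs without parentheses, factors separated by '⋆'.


Normal form of the first expression: y2 ⋆ y3 ⋆ y1
Normal form of the second expression: y3 ⋆ y1 ⋆ y2
The normal forms differ: not equal.

not equal; first: y2 ⋆ y3 ⋆ y1; second: y3 ⋆ y1 ⋆ y2


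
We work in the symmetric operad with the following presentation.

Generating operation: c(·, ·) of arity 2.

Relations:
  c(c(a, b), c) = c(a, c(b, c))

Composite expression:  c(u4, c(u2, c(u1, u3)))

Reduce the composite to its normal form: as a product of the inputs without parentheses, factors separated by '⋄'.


u4 ⋄ u2 ⋄ u1 ⋄ u3

Every regrouping of c is equal, so read the u-inputs in written order.
c(u1, u3) collapses to u1 ⋄ u3
c(u2, c(u1, u3)) collapses to u2 ⋄ u1 ⋄ u3
c(u4, c(u2, c(u1, u3))) collapses to u4 ⋄ u2 ⋄ u1 ⋄ u3


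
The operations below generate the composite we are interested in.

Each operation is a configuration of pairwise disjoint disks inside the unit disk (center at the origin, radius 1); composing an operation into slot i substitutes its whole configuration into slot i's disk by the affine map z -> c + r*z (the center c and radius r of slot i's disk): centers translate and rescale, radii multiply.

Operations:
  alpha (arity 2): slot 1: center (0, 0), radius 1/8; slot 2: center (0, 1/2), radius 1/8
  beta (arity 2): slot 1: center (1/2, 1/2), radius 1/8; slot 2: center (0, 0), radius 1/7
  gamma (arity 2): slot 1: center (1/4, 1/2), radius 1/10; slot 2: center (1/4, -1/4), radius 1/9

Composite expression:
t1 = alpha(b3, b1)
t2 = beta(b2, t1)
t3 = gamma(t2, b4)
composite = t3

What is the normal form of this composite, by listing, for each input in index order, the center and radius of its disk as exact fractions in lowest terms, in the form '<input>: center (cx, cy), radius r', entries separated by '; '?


b1: center (1/4, 71/140), radius 1/560; b2: center (3/10, 11/20), radius 1/80; b3: center (1/4, 1/2), radius 1/560; b4: center (1/4, -1/4), radius 1/9

Only the slot chain above each b matters under gamma; compose those maps.
b2 passes through 2 substitutions, ending at center (3/10, 11/20), radius 1/80
b3 passes through 3 substitutions, ending at center (1/4, 1/2), radius 1/560
b1 passes through 3 substitutions, ending at center (1/4, 71/140), radius 1/560
b4 passes through 1 substitution, ending at center (1/4, -1/4), radius 1/9


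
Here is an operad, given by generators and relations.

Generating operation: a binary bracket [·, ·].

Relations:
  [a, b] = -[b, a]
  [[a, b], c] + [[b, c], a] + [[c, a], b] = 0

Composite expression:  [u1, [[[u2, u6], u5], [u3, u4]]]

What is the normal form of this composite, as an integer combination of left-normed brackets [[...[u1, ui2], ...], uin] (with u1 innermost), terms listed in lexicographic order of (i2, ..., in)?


[[[[[u1, u2], u6], u5], u3], u4] - [[[[[u1, u2], u6], u5], u4], u3] - [[[[[u1, u3], u4], u2], u6], u5] + [[[[[u1, u3], u4], u5], u2], u6] - [[[[[u1, u3], u4], u5], u6], u2] + [[[[[u1, u3], u4], u6], u2], u5] + [[[[[u1, u4], u3], u2], u6], u5] - [[[[[u1, u4], u3], u5], u2], u6] + [[[[[u1, u4], u3], u5], u6], u2] - [[[[[u1, u4], u3], u6], u2], u5] - [[[[[u1, u5], u2], u6], u3], u4] + [[[[[u1, u5], u2], u6], u4], u3] + [[[[[u1, u5], u6], u2], u3], u4] - [[[[[u1, u5], u6], u2], u4], u3] - [[[[[u1, u6], u2], u5], u3], u4] + [[[[[u1, u6], u2], u5], u4], u3]

Antisymmetry and Jacobi reduce to u1-anchored left-normed brackets.
Composite bracket: [u1, [[[u2, u6], u5], [u3, u4]]]
Each bracket splits as ab - ba, giving 32 signed words (2^5 = 32).
Keep just the words that open with u1:
  word u1u2u6u5u3u4 has sign +1, contributing +[[[[[u1, u2], u6], u5], u3], u4]
  word u1u2u6u5u4u3 has sign -1, contributing -[[[[[u1, u2], u6], u5], u4], u3]
  word u1u3u4u2u6u5 has sign -1, contributing -[[[[[u1, u3], u4], u2], u6], u5]
  word u1u3u4u5u2u6 has sign +1, contributing +[[[[[u1, u3], u4], u5], u2], u6]
  word u1u3u4u5u6u2 has sign -1, contributing -[[[[[u1, u3], u4], u5], u6], u2]
  word u1u3u4u6u2u5 has sign +1, contributing +[[[[[u1, u3], u4], u6], u2], u5]
  word u1u4u3u2u6u5 has sign +1, contributing +[[[[[u1, u4], u3], u2], u6], u5]
  word u1u4u3u5u2u6 has sign -1, contributing -[[[[[u1, u4], u3], u5], u2], u6]
  word u1u4u3u5u6u2 has sign +1, contributing +[[[[[u1, u4], u3], u5], u6], u2]
  word u1u4u3u6u2u5 has sign -1, contributing -[[[[[u1, u4], u3], u6], u2], u5]
  word u1u5u2u6u3u4 has sign -1, contributing -[[[[[u1, u5], u2], u6], u3], u4]
  word u1u5u2u6u4u3 has sign +1, contributing +[[[[[u1, u5], u2], u6], u4], u3]
  word u1u5u6u2u3u4 has sign +1, contributing +[[[[[u1, u5], u6], u2], u3], u4]
  word u1u5u6u2u4u3 has sign -1, contributing -[[[[[u1, u5], u6], u2], u4], u3]
  word u1u6u2u5u3u4 has sign -1, contributing -[[[[[u1, u6], u2], u5], u3], u4]
  word u1u6u2u5u4u3 has sign +1, contributing +[[[[[u1, u6], u2], u5], u4], u3]


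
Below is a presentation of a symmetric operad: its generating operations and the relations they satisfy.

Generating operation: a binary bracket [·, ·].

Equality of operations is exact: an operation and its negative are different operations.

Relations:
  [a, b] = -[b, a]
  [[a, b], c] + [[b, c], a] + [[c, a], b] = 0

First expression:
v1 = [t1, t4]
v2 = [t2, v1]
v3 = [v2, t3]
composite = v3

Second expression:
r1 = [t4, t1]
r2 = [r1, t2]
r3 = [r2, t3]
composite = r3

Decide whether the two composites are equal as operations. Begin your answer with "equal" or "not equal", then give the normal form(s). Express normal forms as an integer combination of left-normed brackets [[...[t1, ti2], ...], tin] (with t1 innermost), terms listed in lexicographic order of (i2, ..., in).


equal: each reduces to -[[[t1, t4], t2], t3]

Reducing the first expression gives -[[[t1, t4], t2], t3]
Reducing the second expression gives -[[[t1, t4], t2], t3]
The forms coincide; equal.


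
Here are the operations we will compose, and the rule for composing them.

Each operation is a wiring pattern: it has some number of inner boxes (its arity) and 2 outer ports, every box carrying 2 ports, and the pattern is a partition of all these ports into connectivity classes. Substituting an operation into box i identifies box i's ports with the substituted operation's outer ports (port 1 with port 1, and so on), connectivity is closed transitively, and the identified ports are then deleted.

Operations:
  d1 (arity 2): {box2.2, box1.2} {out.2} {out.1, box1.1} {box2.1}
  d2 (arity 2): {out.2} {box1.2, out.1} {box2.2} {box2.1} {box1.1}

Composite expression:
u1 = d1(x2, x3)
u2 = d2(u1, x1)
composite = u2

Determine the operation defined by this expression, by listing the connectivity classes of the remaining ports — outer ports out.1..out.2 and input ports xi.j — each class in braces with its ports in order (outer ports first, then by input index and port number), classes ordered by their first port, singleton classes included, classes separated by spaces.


{out.1} {out.2} {x1.1} {x1.2} {x2.1} {x2.2, x3.2} {x3.1}

After gluing at d2, chains via deleted ports link the x-ports.
through d1, on inputs (x2, x3): {out.1, x2.1} {out.2} {x2.2, x3.2} {x3.1} (out.j = stage outer ports)
through d2, on inputs (x2, x3, x1): {out.1} {out.2} {x1.1} {x1.2} {x2.1} {x2.2, x3.2} {x3.1} (out.j = stage outer ports)


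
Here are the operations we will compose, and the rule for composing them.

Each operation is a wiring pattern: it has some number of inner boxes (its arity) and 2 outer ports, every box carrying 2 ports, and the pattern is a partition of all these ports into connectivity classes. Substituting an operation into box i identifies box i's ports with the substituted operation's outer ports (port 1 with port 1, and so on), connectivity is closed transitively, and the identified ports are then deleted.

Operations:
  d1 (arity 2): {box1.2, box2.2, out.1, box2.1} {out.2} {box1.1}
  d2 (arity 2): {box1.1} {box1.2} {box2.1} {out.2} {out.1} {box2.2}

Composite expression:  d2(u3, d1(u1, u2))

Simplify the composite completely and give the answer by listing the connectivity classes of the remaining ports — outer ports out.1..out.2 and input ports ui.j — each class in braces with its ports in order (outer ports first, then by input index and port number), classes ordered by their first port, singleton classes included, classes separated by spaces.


{out.1} {out.2} {u1.1} {u1.2, u2.1, u2.2} {u3.1} {u3.2}

Reachability decides: close wires over d2-identified ports.
through d1, on inputs (u1, u2): {out.1, u1.2, u2.1, u2.2} {out.2} {u1.1} (out.j = stage outer ports)
through d2, on inputs (u3, u1, u2): {out.1} {out.2} {u1.1} {u1.2, u2.1, u2.2} {u3.1} {u3.2} (out.j = stage outer ports)


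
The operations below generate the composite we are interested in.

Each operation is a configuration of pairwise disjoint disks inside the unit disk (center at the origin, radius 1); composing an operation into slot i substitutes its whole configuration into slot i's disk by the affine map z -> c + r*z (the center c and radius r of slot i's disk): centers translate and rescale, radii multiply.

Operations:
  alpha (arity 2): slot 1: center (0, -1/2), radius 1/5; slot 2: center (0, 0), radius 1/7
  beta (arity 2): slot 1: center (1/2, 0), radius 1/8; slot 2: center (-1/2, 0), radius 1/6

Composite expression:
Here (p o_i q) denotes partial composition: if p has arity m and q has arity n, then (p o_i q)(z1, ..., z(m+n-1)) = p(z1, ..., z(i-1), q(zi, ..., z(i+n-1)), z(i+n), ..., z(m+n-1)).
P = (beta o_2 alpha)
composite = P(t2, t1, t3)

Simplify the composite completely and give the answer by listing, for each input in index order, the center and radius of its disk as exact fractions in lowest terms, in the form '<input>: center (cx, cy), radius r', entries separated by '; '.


Each t-disk chains the slot maps above it in beta; radii multiply.
t2 passes through 1 substitution, ending at center (1/2, 0), radius 1/8
t1 passes through 2 substitutions, ending at center (-1/2, -1/12), radius 1/30
t3 passes through 2 substitutions, ending at center (-1/2, 0), radius 1/42

t1: center (-1/2, -1/12), radius 1/30; t2: center (1/2, 0), radius 1/8; t3: center (-1/2, 0), radius 1/42


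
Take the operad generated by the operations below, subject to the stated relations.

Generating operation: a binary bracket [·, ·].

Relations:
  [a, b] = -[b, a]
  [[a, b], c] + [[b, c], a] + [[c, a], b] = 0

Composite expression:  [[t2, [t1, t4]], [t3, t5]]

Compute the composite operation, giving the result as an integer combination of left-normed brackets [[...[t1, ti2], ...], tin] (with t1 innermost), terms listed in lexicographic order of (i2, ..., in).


Expand each bracket as ab - ba; the t1-initial words give the coefficients.
Composite bracket: [[t2, [t1, t4]], [t3, t5]]
Applying ab - ba throughout gives 16 signed words (2^4 = 16).
Coefficients come from the t1-initial words:
  the word t1t4t2t3t5 carries sign -1 and contributes -[[[[t1, t4], t2], t3], t5]
  the word t1t4t2t5t3 carries sign +1 and contributes +[[[[t1, t4], t2], t5], t3]

-[[[[t1, t4], t2], t3], t5] + [[[[t1, t4], t2], t5], t3]


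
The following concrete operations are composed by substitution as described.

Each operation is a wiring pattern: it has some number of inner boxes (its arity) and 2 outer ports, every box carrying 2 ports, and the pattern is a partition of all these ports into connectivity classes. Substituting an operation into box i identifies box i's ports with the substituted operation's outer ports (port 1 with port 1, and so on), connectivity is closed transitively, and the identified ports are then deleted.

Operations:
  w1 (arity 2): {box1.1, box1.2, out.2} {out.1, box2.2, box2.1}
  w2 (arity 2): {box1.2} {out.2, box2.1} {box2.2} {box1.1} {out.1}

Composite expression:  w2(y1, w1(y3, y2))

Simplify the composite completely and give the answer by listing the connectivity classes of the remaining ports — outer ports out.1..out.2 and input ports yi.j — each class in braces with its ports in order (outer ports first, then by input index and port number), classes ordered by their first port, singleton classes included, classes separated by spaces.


{out.1} {out.2, y2.1, y2.2} {y1.1} {y1.2} {y3.1, y3.2}

Treat the ports identified at w2 as solder joints: merge, then drop.
stage w1: inputs (y3, y2), connectivity {out.1, y2.1, y2.2} {out.2, y3.1, y3.2}, out.j its boundary
stage w2: inputs (y1, y3, y2), connectivity {out.1} {out.2, y2.1, y2.2} {y1.1} {y1.2} {y3.1, y3.2}, out.j its boundary


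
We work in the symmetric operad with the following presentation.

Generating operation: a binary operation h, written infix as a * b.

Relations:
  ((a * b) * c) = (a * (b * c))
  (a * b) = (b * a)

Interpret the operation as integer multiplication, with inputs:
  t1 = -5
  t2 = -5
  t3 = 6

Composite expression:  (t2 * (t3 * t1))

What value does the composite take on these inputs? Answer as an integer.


150

(t3 * t1) = -30
(t2 * (t3 * t1)) = 150


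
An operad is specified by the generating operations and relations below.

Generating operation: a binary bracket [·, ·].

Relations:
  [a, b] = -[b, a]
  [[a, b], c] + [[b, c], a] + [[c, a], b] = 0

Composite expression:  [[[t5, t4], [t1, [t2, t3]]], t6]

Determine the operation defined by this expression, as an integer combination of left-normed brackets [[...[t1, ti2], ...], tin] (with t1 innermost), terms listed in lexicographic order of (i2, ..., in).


Antisymmetry and Jacobi reduce to t1-anchored left-normed brackets.
Composite bracket: [[[t5, t4], [t1, [t2, t3]]], t6]
Each bracket splits as ab - ba, giving 32 signed words (2^5 = 32).
The t1-initial words carry the normal form:
  the word t1t2t3t4t5t6 carries sign +1 and contributes +[[[[[t1, t2], t3], t4], t5], t6]
  the word t1t2t3t5t4t6 carries sign -1 and contributes -[[[[[t1, t2], t3], t5], t4], t6]
  the word t1t3t2t4t5t6 carries sign -1 and contributes -[[[[[t1, t3], t2], t4], t5], t6]
  the word t1t3t2t5t4t6 carries sign +1 and contributes +[[[[[t1, t3], t2], t5], t4], t6]

[[[[[t1, t2], t3], t4], t5], t6] - [[[[[t1, t2], t3], t5], t4], t6] - [[[[[t1, t3], t2], t4], t5], t6] + [[[[[t1, t3], t2], t5], t4], t6]


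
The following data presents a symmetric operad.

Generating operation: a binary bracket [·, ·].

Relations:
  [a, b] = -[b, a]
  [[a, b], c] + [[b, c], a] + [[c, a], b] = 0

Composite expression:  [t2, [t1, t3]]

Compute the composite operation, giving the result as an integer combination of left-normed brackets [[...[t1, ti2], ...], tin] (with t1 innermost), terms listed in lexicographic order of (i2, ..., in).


-[[t1, t3], t2]

In the tensor algebra, words opening t1 carry the t1-anchored form.
Composite bracket: [t2, [t1, t3]]
Full expansion: 4 signed words from ab - ba (2^2 = 4).
Words beginning with t1 determine it all:
  t1t3t2 (sign -1) contributes -[[t1, t3], t2]


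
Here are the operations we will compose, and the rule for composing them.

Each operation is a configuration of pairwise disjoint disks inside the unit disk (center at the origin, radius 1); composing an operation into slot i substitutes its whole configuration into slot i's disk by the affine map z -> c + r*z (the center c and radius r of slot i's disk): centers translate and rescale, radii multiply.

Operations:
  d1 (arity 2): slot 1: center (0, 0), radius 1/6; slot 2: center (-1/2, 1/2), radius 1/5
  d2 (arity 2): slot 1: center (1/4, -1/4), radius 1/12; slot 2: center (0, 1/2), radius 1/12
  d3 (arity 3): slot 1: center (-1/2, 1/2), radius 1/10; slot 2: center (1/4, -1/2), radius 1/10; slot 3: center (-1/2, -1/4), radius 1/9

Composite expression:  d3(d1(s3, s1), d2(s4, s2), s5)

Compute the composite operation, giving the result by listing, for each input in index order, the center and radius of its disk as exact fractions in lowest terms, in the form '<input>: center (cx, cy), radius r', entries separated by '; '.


Affine substitution under d3: radii multiply and s-centers shift.
s3: after 2 affine steps, its disk has center (-1/2, 1/2), radius 1/60
s1: after 2 affine steps, its disk has center (-11/20, 11/20), radius 1/50
s4: after 2 affine steps, its disk has center (11/40, -21/40), radius 1/120
s2: after 2 affine steps, its disk has center (1/4, -9/20), radius 1/120
s5: after 1 affine step, its disk has center (-1/2, -1/4), radius 1/9

s1: center (-11/20, 11/20), radius 1/50; s2: center (1/4, -9/20), radius 1/120; s3: center (-1/2, 1/2), radius 1/60; s4: center (11/40, -21/40), radius 1/120; s5: center (-1/2, -1/4), radius 1/9


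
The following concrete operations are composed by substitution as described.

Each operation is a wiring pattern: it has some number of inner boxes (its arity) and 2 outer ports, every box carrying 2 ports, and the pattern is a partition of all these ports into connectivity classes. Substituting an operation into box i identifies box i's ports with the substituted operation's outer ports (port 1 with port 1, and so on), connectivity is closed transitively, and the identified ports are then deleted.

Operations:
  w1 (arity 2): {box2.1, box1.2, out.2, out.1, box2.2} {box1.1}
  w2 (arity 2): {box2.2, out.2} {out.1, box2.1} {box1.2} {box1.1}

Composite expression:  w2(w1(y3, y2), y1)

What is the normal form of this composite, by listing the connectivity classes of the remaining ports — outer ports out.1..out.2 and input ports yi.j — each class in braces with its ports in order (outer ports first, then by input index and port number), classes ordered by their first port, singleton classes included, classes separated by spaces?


{out.1, y1.1} {out.2, y1.2} {y2.1, y2.2, y3.2} {y3.1}


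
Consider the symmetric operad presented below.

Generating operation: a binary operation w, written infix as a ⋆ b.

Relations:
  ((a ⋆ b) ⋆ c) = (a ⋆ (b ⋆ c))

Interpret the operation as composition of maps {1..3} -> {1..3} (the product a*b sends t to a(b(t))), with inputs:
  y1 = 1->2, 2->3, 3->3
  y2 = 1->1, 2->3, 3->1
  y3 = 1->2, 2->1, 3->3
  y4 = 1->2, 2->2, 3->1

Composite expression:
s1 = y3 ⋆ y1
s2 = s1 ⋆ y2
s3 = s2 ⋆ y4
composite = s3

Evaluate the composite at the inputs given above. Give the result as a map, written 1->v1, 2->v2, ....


1->3, 2->3, 3->1

(y3 ⋆ y1) = 1->1, 2->3, 3->3
((y3 ⋆ y1) ⋆ y2) = 1->1, 2->3, 3->1
(((y3 ⋆ y1) ⋆ y2) ⋆ y4) = 1->3, 2->3, 3->1


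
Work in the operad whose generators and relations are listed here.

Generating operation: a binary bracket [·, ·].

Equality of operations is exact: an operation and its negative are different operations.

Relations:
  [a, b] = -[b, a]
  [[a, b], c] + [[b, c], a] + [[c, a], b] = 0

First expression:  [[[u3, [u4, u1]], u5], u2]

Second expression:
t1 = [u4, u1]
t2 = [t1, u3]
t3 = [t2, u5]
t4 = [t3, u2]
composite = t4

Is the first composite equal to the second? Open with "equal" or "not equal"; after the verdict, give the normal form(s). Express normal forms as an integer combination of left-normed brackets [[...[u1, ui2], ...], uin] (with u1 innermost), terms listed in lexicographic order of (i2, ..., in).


not equal: they reduce to [[[[u1, u4], u3], u5], u2] and -[[[[u1, u4], u3], u5], u2]

Normal form of the first expression: [[[[u1, u4], u3], u5], u2]
Normal form of the second expression: -[[[[u1, u4], u3], u5], u2]
Distinct normal forms: not equal.


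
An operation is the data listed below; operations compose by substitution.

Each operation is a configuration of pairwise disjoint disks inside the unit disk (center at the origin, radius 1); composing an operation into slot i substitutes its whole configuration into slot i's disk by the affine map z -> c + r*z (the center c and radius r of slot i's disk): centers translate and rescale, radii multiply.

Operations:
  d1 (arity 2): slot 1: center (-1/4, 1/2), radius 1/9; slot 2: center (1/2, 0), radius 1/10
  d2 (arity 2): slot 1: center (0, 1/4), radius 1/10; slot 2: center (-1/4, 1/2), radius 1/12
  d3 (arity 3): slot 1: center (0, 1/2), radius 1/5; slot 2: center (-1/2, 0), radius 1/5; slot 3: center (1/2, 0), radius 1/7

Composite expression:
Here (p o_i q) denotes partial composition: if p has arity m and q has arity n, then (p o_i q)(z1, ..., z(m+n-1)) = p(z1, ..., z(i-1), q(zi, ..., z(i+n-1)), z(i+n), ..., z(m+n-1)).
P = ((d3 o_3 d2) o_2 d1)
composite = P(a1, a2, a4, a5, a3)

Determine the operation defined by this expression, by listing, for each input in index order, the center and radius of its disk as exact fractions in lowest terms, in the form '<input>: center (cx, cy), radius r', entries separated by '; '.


a1: center (0, 1/2), radius 1/5; a2: center (-11/20, 1/10), radius 1/45; a3: center (13/28, 1/14), radius 1/84; a4: center (-2/5, 0), radius 1/50; a5: center (1/2, 1/28), radius 1/70

Nesting under d3 composes maps z -> c + r*z down each a-path.
input a1: composing its 1 substitution step yields center (0, 1/2), radius 1/5
input a2: composing its 2 substitution steps yields center (-11/20, 1/10), radius 1/45
input a4: composing its 2 substitution steps yields center (-2/5, 0), radius 1/50
input a5: composing its 2 substitution steps yields center (1/2, 1/28), radius 1/70
input a3: composing its 2 substitution steps yields center (13/28, 1/14), radius 1/84


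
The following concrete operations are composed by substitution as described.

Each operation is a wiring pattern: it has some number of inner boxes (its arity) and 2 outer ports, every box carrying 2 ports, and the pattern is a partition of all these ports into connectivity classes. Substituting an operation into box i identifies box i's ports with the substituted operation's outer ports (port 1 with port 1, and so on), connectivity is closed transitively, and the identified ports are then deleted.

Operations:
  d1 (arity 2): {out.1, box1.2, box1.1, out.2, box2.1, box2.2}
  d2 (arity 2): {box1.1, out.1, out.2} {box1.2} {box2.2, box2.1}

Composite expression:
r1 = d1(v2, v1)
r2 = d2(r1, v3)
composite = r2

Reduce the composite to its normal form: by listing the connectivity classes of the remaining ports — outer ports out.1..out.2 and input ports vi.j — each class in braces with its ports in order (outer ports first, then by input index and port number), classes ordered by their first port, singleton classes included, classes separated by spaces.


{out.1, out.2, v1.1, v1.2, v2.1, v2.2} {v3.1, v3.2}


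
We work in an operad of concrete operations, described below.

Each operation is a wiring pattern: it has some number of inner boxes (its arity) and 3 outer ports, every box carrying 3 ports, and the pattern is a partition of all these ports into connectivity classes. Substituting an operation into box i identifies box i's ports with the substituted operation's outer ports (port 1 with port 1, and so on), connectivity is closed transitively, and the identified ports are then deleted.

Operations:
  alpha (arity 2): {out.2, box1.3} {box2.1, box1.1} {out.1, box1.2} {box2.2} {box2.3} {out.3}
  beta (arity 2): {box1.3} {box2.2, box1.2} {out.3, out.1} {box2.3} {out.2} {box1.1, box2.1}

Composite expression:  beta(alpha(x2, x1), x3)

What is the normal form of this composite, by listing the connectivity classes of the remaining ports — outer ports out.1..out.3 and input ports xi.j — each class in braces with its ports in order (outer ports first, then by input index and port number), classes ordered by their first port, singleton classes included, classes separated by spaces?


Two ports join when wires chain via beta-identified ports.
the subtree at alpha composes to {out.1, x2.2} {out.2, x2.3} {out.3} {x1.1, x2.1} {x1.2} {x1.3} on (x2, x1); out.j = own outer ports
the subtree at beta composes to {out.1, out.3} {out.2} {x1.1, x2.1} {x1.2} {x1.3} {x2.2, x3.1} {x2.3, x3.2} {x3.3} on (x2, x1, x3); out.j = own outer ports

{out.1, out.3} {out.2} {x1.1, x2.1} {x1.2} {x1.3} {x2.2, x3.1} {x2.3, x3.2} {x3.3}


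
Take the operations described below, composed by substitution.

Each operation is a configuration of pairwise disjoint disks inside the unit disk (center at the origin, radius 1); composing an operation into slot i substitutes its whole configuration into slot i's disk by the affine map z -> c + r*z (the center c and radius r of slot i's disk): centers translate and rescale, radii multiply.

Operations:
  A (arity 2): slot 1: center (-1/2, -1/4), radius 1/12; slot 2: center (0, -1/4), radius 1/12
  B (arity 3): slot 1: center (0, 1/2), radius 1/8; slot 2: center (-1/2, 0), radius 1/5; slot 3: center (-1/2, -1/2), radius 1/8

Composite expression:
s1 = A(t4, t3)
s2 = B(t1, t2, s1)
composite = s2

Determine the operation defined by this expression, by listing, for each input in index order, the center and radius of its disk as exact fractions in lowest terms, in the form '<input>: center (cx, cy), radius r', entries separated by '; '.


t1: center (0, 1/2), radius 1/8; t2: center (-1/2, 0), radius 1/5; t3: center (-1/2, -17/32), radius 1/96; t4: center (-9/16, -17/32), radius 1/96

Each t-disk chains the slot maps above it in B; radii multiply.
input t1: applying the 1 nested substitution gives center (0, 1/2), radius 1/8
input t2: applying the 1 nested substitution gives center (-1/2, 0), radius 1/5
input t4: applying the 2 nested substitutions gives center (-9/16, -17/32), radius 1/96
input t3: applying the 2 nested substitutions gives center (-1/2, -17/32), radius 1/96


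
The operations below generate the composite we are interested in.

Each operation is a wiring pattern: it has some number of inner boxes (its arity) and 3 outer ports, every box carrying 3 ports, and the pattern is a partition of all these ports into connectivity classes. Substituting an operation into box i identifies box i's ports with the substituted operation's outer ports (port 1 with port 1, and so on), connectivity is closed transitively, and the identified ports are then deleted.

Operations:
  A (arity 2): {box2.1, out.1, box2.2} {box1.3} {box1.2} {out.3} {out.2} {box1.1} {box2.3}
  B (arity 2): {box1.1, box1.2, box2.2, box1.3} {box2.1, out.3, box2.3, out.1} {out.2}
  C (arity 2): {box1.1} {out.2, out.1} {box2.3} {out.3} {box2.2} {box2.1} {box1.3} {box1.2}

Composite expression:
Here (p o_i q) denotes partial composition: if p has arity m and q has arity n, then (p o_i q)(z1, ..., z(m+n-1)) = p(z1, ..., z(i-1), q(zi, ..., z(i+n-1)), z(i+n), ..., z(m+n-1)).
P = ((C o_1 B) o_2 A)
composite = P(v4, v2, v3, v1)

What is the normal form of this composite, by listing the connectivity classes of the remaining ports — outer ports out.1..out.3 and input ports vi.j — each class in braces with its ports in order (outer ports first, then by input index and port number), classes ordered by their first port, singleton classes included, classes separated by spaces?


Two ports join when wires chain via C-identified ports.
composing A on (v2, v3), with out.j its own outer ports: {out.1, v3.1, v3.2} {out.2} {out.3} {v2.1} {v2.2} {v2.3} {v3.3}
composing B on (v4, v2, v3), with out.j its own outer ports: {out.1, out.3, v3.1, v3.2} {out.2} {v2.1} {v2.2} {v2.3} {v3.3} {v4.1, v4.2, v4.3}
composing C on (v4, v2, v3, v1), with out.j its own outer ports: {out.1, out.2} {out.3} {v1.1} {v1.2} {v1.3} {v2.1} {v2.2} {v2.3} {v3.1, v3.2} {v3.3} {v4.1, v4.2, v4.3}

{out.1, out.2} {out.3} {v1.1} {v1.2} {v1.3} {v2.1} {v2.2} {v2.3} {v3.1, v3.2} {v3.3} {v4.1, v4.2, v4.3}


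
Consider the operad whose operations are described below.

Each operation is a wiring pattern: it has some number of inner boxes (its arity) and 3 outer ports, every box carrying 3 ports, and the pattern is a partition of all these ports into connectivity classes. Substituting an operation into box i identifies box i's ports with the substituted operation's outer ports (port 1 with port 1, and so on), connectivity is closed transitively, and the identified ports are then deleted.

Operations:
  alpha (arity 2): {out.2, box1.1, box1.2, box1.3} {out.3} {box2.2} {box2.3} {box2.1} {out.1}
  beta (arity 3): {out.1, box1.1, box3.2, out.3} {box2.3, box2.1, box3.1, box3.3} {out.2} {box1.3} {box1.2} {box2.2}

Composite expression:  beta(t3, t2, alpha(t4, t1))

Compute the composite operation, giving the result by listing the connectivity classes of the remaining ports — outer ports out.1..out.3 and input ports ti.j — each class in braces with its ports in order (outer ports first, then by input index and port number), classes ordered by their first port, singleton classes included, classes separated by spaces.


{out.1, out.3, t3.1, t4.1, t4.2, t4.3} {out.2} {t1.1} {t1.2} {t1.3} {t2.1, t2.3} {t2.2} {t3.2} {t3.3}

After gluing at beta, chains via deleted ports link the t-ports.
stage alpha: inputs (t4, t1), connectivity {out.1} {out.2, t4.1, t4.2, t4.3} {out.3} {t1.1} {t1.2} {t1.3}, out.j its boundary
stage beta: inputs (t3, t2, t4, t1), connectivity {out.1, out.3, t3.1, t4.1, t4.2, t4.3} {out.2} {t1.1} {t1.2} {t1.3} {t2.1, t2.3} {t2.2} {t3.2} {t3.3}, out.j its boundary
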